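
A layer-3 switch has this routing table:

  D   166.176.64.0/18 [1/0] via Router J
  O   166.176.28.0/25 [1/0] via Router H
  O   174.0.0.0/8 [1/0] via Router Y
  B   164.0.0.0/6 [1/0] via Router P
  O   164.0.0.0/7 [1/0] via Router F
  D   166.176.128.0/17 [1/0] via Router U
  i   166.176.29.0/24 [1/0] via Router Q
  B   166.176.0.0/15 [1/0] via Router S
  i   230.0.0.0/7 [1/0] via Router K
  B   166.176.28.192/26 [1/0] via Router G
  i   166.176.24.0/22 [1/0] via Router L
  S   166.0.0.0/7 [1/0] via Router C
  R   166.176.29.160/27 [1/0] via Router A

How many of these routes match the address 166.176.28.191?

3

Prefixes containing 166.176.28.191:
  164.0.0.0/6 (164.0.0.0 - 167.255.255.255)
  166.0.0.0/7 (166.0.0.0 - 167.255.255.255)
  166.176.0.0/15 (166.176.0.0 - 166.177.255.255)
Total matching entries: 3.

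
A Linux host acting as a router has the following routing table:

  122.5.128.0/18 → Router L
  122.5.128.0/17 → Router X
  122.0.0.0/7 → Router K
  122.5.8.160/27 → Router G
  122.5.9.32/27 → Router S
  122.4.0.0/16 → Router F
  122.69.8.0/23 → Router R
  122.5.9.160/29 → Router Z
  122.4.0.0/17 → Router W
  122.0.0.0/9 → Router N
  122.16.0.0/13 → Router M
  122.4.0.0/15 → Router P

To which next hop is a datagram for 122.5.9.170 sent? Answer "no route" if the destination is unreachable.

Router P

Routes whose prefix contains 122.5.9.170:
  122.0.0.0/7 (122.0.0.0 - 123.255.255.255) -> Router K
  122.0.0.0/9 (122.0.0.0 - 122.127.255.255) -> Router N
  122.4.0.0/15 (122.4.0.0 - 122.5.255.255) -> Router P
More-specific entries that do NOT match:
  122.5.9.160/29 (122.5.9.160 - 122.5.9.167) does not contain 122.5.9.170
  122.5.8.160/27 (122.5.8.160 - 122.5.8.191) does not contain 122.5.9.170
  122.5.9.32/27 (122.5.9.32 - 122.5.9.63) does not contain 122.5.9.170
  122.69.8.0/23 (122.69.8.0 - 122.69.9.255) does not contain 122.5.9.170
  122.5.128.0/18 (122.5.128.0 - 122.5.191.255) does not contain 122.5.9.170
  122.5.128.0/17 (122.5.128.0 - 122.5.255.255) does not contain 122.5.9.170
  122.4.0.0/17 (122.4.0.0 - 122.4.127.255) does not contain 122.5.9.170
  122.4.0.0/16 (122.4.0.0 - 122.4.255.255) does not contain 122.5.9.170
Longest matching prefix is /15 -> next hop Router P.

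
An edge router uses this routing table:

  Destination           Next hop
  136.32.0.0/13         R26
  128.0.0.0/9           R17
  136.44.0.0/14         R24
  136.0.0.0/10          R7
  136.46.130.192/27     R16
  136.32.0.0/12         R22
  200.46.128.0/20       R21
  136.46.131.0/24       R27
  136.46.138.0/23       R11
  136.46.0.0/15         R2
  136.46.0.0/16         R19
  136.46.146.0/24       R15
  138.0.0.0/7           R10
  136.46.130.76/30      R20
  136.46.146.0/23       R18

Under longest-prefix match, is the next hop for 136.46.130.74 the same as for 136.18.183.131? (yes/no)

136.46.130.74: longest match 136.46.0.0/16 -> R19
136.18.183.131: longest match 136.0.0.0/10 -> R7

no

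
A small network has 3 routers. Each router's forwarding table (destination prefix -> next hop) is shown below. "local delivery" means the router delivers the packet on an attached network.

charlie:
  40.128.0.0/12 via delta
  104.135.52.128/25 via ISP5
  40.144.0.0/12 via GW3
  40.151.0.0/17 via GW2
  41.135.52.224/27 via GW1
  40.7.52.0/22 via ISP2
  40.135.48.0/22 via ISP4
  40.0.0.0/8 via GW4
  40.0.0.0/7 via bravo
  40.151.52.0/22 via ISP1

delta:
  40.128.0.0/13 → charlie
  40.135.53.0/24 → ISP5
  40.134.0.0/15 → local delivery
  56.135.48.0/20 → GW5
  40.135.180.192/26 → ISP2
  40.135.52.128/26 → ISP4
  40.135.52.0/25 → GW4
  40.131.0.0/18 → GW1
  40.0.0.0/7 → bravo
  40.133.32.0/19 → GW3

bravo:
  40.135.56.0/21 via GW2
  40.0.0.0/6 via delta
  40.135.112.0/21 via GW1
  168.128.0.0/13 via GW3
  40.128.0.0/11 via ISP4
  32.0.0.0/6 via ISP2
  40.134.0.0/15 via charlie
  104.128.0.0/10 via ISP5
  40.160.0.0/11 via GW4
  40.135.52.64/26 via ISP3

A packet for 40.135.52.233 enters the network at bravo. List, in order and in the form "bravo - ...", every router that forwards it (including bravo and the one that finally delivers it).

bravo - charlie - delta

At bravo: longest match for 40.135.52.233 is 40.134.0.0/15 -> charlie
At charlie: longest match for 40.135.52.233 is 40.128.0.0/12 -> delta
At delta: longest match for 40.135.52.233 is 40.134.0.0/15 -> local delivery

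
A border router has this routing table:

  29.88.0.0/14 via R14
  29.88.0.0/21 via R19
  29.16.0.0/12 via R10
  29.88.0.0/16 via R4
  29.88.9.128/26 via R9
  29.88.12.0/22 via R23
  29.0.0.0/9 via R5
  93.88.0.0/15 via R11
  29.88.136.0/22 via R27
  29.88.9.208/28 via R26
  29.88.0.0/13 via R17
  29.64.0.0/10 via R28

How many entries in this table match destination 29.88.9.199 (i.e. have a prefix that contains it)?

Prefixes containing 29.88.9.199:
  29.0.0.0/9 (29.0.0.0 - 29.127.255.255)
  29.64.0.0/10 (29.64.0.0 - 29.127.255.255)
  29.88.0.0/13 (29.88.0.0 - 29.95.255.255)
  29.88.0.0/14 (29.88.0.0 - 29.91.255.255)
  29.88.0.0/16 (29.88.0.0 - 29.88.255.255)
Total matching entries: 5.

5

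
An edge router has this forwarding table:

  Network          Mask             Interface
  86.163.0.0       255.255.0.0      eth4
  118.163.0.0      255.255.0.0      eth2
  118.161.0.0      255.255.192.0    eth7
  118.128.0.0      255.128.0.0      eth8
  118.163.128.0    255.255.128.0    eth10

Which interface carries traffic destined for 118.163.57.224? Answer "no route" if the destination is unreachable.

Routes whose prefix contains 118.163.57.224:
  118.128.0.0/9 (118.128.0.0 - 118.255.255.255) -> eth8
  118.163.0.0/16 (118.163.0.0 - 118.163.255.255) -> eth2
More-specific entries that do NOT match:
  118.161.0.0/18 (118.161.0.0 - 118.161.63.255) does not contain 118.163.57.224
  118.163.128.0/17 (118.163.128.0 - 118.163.255.255) does not contain 118.163.57.224
Longest matching prefix is /16 -> interface eth2.

eth2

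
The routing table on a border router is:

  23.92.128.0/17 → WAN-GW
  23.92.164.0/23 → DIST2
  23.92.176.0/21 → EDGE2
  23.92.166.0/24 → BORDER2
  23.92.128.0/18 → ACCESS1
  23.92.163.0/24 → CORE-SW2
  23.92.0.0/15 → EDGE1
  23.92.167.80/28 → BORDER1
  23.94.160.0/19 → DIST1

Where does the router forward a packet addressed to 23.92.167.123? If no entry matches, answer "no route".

Routes whose prefix contains 23.92.167.123:
  23.92.0.0/15 (23.92.0.0 - 23.93.255.255) -> EDGE1
  23.92.128.0/17 (23.92.128.0 - 23.92.255.255) -> WAN-GW
  23.92.128.0/18 (23.92.128.0 - 23.92.191.255) -> ACCESS1
More-specific entries that do NOT match:
  23.92.167.80/28 (23.92.167.80 - 23.92.167.95) does not contain 23.92.167.123
  23.92.166.0/24 (23.92.166.0 - 23.92.166.255) does not contain 23.92.167.123
  23.92.163.0/24 (23.92.163.0 - 23.92.163.255) does not contain 23.92.167.123
  23.92.164.0/23 (23.92.164.0 - 23.92.165.255) does not contain 23.92.167.123
  23.92.176.0/21 (23.92.176.0 - 23.92.183.255) does not contain 23.92.167.123
  23.94.160.0/19 (23.94.160.0 - 23.94.191.255) does not contain 23.92.167.123
Longest matching prefix is /18 -> next hop ACCESS1.

ACCESS1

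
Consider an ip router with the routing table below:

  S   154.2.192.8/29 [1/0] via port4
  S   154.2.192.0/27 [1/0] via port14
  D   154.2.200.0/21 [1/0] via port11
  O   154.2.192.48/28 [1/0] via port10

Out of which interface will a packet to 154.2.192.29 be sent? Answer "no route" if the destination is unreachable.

port14

Routes whose prefix contains 154.2.192.29:
  154.2.192.0/27 (154.2.192.0 - 154.2.192.31) -> port14
More-specific entries that do NOT match:
  154.2.192.8/29 (154.2.192.8 - 154.2.192.15) does not contain 154.2.192.29
  154.2.192.48/28 (154.2.192.48 - 154.2.192.63) does not contain 154.2.192.29
Longest matching prefix is /27 -> interface port14.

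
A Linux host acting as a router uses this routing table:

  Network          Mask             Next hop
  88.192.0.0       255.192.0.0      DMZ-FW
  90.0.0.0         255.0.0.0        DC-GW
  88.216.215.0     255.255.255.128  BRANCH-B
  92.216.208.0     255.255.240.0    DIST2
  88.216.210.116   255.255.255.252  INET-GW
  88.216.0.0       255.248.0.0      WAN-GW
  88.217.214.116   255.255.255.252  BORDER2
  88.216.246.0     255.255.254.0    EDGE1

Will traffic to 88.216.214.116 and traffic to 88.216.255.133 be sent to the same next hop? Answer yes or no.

yes

88.216.214.116: longest match 88.216.0.0/13 -> WAN-GW
88.216.255.133: longest match 88.216.0.0/13 -> WAN-GW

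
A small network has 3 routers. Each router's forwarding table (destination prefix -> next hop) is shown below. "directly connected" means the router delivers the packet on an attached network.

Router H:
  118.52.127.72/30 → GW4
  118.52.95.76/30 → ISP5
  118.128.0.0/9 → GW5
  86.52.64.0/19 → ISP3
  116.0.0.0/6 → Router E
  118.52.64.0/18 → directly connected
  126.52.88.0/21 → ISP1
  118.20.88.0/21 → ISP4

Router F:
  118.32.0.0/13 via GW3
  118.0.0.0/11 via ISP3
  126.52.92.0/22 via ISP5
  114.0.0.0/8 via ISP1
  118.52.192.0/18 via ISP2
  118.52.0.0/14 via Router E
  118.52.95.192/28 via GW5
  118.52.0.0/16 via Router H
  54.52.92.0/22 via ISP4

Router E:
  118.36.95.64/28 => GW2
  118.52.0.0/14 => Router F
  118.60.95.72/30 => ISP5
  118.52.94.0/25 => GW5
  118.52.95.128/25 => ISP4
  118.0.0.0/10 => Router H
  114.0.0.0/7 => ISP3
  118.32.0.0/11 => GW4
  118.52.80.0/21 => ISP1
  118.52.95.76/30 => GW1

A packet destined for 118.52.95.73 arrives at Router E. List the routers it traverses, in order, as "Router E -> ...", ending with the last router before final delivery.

At Router E: longest match for 118.52.95.73 is 118.52.0.0/14 -> Router F
At Router F: longest match for 118.52.95.73 is 118.52.0.0/16 -> Router H
At Router H: longest match for 118.52.95.73 is 118.52.64.0/18 -> directly connected

Router E -> Router F -> Router H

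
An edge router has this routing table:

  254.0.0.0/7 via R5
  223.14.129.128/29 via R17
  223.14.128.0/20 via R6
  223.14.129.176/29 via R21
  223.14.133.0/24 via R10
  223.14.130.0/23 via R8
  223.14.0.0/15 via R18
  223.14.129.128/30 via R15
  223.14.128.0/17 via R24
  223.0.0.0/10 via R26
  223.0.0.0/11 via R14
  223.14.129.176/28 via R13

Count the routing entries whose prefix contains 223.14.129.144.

Prefixes containing 223.14.129.144:
  223.0.0.0/10 (223.0.0.0 - 223.63.255.255)
  223.0.0.0/11 (223.0.0.0 - 223.31.255.255)
  223.14.0.0/15 (223.14.0.0 - 223.15.255.255)
  223.14.128.0/17 (223.14.128.0 - 223.14.255.255)
  223.14.128.0/20 (223.14.128.0 - 223.14.143.255)
Total matching entries: 5.

5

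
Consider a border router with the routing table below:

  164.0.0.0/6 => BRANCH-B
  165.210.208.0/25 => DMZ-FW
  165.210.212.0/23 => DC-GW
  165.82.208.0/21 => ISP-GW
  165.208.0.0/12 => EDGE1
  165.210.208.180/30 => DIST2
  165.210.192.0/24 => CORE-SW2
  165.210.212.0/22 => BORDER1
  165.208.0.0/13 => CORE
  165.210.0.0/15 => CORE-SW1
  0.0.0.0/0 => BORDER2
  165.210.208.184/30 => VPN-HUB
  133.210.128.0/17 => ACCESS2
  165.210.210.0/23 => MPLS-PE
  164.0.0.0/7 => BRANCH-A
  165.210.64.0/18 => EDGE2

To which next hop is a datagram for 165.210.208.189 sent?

Routes whose prefix contains 165.210.208.189:
  0.0.0.0/0 (default, matches everything) -> BORDER2
  164.0.0.0/6 (164.0.0.0 - 167.255.255.255) -> BRANCH-B
  164.0.0.0/7 (164.0.0.0 - 165.255.255.255) -> BRANCH-A
  165.208.0.0/12 (165.208.0.0 - 165.223.255.255) -> EDGE1
  165.208.0.0/13 (165.208.0.0 - 165.215.255.255) -> CORE
  165.210.0.0/15 (165.210.0.0 - 165.211.255.255) -> CORE-SW1
More-specific entries that do NOT match:
  165.210.208.180/30 (165.210.208.180 - 165.210.208.183) does not contain 165.210.208.189
  165.210.208.184/30 (165.210.208.184 - 165.210.208.187) does not contain 165.210.208.189
  165.210.208.0/25 (165.210.208.0 - 165.210.208.127) does not contain 165.210.208.189
  165.210.192.0/24 (165.210.192.0 - 165.210.192.255) does not contain 165.210.208.189
  165.210.212.0/23 (165.210.212.0 - 165.210.213.255) does not contain 165.210.208.189
  165.210.210.0/23 (165.210.210.0 - 165.210.211.255) does not contain 165.210.208.189
  165.210.212.0/22 (165.210.212.0 - 165.210.215.255) does not contain 165.210.208.189
  165.82.208.0/21 (165.82.208.0 - 165.82.215.255) does not contain 165.210.208.189
  165.210.64.0/18 (165.210.64.0 - 165.210.127.255) does not contain 165.210.208.189
  133.210.128.0/17 (133.210.128.0 - 133.210.255.255) does not contain 165.210.208.189
Longest matching prefix is /15 -> next hop CORE-SW1.

CORE-SW1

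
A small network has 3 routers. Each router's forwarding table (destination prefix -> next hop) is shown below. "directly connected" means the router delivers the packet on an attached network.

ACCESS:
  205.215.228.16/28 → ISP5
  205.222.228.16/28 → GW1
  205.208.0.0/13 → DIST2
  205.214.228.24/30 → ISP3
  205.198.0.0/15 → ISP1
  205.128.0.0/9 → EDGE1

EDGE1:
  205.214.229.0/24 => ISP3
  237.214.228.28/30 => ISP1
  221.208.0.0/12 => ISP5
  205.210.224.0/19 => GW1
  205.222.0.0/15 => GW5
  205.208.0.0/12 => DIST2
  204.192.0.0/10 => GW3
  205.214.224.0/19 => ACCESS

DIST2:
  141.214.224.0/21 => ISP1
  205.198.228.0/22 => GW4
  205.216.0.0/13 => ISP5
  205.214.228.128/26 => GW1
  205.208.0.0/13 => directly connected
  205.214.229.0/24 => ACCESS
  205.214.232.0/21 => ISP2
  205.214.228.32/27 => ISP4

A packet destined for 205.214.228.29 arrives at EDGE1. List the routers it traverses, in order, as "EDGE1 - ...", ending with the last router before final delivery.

EDGE1 - ACCESS - DIST2

At EDGE1: longest match for 205.214.228.29 is 205.214.224.0/19 -> ACCESS
At ACCESS: longest match for 205.214.228.29 is 205.208.0.0/13 -> DIST2
At DIST2: longest match for 205.214.228.29 is 205.208.0.0/13 -> directly connected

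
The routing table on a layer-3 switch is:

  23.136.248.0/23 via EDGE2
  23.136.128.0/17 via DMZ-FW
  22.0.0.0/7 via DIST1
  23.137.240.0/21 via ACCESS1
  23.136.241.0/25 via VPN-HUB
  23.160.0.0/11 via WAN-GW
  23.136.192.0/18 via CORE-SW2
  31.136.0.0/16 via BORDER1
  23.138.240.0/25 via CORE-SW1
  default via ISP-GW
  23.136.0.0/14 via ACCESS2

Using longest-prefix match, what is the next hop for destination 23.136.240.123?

Routes whose prefix contains 23.136.240.123:
  0.0.0.0/0 (default, matches everything) -> ISP-GW
  22.0.0.0/7 (22.0.0.0 - 23.255.255.255) -> DIST1
  23.136.0.0/14 (23.136.0.0 - 23.139.255.255) -> ACCESS2
  23.136.128.0/17 (23.136.128.0 - 23.136.255.255) -> DMZ-FW
  23.136.192.0/18 (23.136.192.0 - 23.136.255.255) -> CORE-SW2
More-specific entries that do NOT match:
  23.136.241.0/25 (23.136.241.0 - 23.136.241.127) does not contain 23.136.240.123
  23.138.240.0/25 (23.138.240.0 - 23.138.240.127) does not contain 23.136.240.123
  23.136.248.0/23 (23.136.248.0 - 23.136.249.255) does not contain 23.136.240.123
  23.137.240.0/21 (23.137.240.0 - 23.137.247.255) does not contain 23.136.240.123
Longest matching prefix is /18 -> next hop CORE-SW2.

CORE-SW2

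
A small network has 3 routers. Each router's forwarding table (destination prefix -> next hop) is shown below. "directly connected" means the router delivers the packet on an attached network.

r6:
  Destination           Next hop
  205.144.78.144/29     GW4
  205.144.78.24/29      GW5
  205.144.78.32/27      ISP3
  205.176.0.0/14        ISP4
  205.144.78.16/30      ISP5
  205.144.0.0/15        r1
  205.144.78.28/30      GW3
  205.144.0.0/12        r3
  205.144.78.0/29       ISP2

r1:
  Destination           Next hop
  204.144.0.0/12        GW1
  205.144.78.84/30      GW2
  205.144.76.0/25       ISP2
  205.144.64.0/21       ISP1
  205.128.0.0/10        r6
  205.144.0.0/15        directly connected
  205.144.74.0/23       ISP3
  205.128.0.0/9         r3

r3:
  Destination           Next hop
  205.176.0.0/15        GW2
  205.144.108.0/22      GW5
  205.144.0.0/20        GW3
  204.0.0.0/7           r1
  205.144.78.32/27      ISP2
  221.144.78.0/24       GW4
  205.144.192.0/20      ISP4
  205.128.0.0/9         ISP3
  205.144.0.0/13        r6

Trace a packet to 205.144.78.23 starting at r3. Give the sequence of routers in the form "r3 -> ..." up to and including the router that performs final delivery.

r3 -> r6 -> r1

At r3: longest match for 205.144.78.23 is 205.144.0.0/13 -> r6
At r6: longest match for 205.144.78.23 is 205.144.0.0/15 -> r1
At r1: longest match for 205.144.78.23 is 205.144.0.0/15 -> directly connected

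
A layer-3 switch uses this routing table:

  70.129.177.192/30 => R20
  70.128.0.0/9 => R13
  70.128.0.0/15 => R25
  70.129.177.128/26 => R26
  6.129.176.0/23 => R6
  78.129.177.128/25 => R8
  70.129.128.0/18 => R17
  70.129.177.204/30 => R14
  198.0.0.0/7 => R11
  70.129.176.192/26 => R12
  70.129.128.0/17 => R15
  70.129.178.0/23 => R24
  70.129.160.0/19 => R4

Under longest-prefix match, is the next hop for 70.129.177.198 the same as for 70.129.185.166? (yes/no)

yes

70.129.177.198: longest match 70.129.160.0/19 -> R4
70.129.185.166: longest match 70.129.160.0/19 -> R4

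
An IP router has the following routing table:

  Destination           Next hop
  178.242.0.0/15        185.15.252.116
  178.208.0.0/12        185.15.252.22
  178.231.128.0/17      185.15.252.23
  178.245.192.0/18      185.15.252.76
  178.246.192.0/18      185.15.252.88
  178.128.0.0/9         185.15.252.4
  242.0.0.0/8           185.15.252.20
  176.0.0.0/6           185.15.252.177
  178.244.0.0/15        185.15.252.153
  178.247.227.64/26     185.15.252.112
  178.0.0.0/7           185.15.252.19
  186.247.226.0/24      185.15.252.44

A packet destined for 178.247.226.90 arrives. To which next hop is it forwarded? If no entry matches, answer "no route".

185.15.252.4

Routes whose prefix contains 178.247.226.90:
  176.0.0.0/6 (176.0.0.0 - 179.255.255.255) -> 185.15.252.177
  178.0.0.0/7 (178.0.0.0 - 179.255.255.255) -> 185.15.252.19
  178.128.0.0/9 (178.128.0.0 - 178.255.255.255) -> 185.15.252.4
More-specific entries that do NOT match:
  178.247.227.64/26 (178.247.227.64 - 178.247.227.127) does not contain 178.247.226.90
  186.247.226.0/24 (186.247.226.0 - 186.247.226.255) does not contain 178.247.226.90
  178.245.192.0/18 (178.245.192.0 - 178.245.255.255) does not contain 178.247.226.90
  178.246.192.0/18 (178.246.192.0 - 178.246.255.255) does not contain 178.247.226.90
  178.231.128.0/17 (178.231.128.0 - 178.231.255.255) does not contain 178.247.226.90
  178.242.0.0/15 (178.242.0.0 - 178.243.255.255) does not contain 178.247.226.90
  178.244.0.0/15 (178.244.0.0 - 178.245.255.255) does not contain 178.247.226.90
  178.208.0.0/12 (178.208.0.0 - 178.223.255.255) does not contain 178.247.226.90
Longest matching prefix is /9 -> next hop 185.15.252.4.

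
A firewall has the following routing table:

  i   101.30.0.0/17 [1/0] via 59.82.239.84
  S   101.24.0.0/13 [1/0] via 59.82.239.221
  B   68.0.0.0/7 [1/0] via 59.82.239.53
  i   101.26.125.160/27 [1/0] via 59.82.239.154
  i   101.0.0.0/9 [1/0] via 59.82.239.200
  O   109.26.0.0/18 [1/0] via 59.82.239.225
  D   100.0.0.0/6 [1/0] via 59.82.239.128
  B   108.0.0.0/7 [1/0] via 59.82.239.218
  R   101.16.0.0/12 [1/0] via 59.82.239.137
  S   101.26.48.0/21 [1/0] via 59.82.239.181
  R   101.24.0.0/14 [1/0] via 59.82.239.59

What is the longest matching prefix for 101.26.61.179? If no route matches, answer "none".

Entries matching 101.26.61.179:
  100.0.0.0/6 (100.0.0.0 - 103.255.255.255)
  101.0.0.0/9 (101.0.0.0 - 101.127.255.255)
  101.16.0.0/12 (101.16.0.0 - 101.31.255.255)
  101.24.0.0/13 (101.24.0.0 - 101.31.255.255)
  101.24.0.0/14 (101.24.0.0 - 101.27.255.255)
Most specific is 101.24.0.0/14.

101.24.0.0/14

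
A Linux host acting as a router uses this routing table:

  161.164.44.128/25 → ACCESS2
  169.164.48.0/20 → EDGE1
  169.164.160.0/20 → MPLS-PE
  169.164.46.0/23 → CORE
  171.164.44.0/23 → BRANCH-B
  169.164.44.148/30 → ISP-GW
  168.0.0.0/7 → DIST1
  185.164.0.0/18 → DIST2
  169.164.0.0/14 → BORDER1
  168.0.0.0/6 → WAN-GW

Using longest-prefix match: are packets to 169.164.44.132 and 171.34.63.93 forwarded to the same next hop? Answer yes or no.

169.164.44.132: longest match 169.164.0.0/14 -> BORDER1
171.34.63.93: longest match 168.0.0.0/6 -> WAN-GW

no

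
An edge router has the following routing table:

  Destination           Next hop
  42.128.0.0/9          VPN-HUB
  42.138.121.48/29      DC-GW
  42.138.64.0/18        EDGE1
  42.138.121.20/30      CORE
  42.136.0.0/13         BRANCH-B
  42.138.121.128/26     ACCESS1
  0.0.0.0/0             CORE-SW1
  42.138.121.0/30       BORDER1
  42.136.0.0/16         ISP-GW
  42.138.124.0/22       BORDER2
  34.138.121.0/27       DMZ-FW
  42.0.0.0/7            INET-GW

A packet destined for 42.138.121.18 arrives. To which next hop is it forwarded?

EDGE1

Routes whose prefix contains 42.138.121.18:
  0.0.0.0/0 (default, matches everything) -> CORE-SW1
  42.0.0.0/7 (42.0.0.0 - 43.255.255.255) -> INET-GW
  42.128.0.0/9 (42.128.0.0 - 42.255.255.255) -> VPN-HUB
  42.136.0.0/13 (42.136.0.0 - 42.143.255.255) -> BRANCH-B
  42.138.64.0/18 (42.138.64.0 - 42.138.127.255) -> EDGE1
More-specific entries that do NOT match:
  42.138.121.20/30 (42.138.121.20 - 42.138.121.23) does not contain 42.138.121.18
  42.138.121.0/30 (42.138.121.0 - 42.138.121.3) does not contain 42.138.121.18
  42.138.121.48/29 (42.138.121.48 - 42.138.121.55) does not contain 42.138.121.18
  34.138.121.0/27 (34.138.121.0 - 34.138.121.31) does not contain 42.138.121.18
  42.138.121.128/26 (42.138.121.128 - 42.138.121.191) does not contain 42.138.121.18
  42.138.124.0/22 (42.138.124.0 - 42.138.127.255) does not contain 42.138.121.18
Longest matching prefix is /18 -> next hop EDGE1.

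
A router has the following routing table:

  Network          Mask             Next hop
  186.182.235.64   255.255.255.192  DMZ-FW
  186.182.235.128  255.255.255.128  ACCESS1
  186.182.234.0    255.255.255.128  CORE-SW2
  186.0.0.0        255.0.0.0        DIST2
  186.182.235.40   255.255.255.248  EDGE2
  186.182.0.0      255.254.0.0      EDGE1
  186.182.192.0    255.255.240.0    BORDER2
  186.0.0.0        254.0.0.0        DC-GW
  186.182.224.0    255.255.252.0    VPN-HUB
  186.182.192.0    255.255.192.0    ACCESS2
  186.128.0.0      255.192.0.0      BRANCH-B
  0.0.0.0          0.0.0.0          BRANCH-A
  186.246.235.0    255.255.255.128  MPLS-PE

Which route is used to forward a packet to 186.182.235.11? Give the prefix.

186.182.192.0/18

Entries matching 186.182.235.11:
  0.0.0.0/0 (default, matches everything)
  186.0.0.0/7 (186.0.0.0 - 187.255.255.255)
  186.0.0.0/8 (186.0.0.0 - 186.255.255.255)
  186.128.0.0/10 (186.128.0.0 - 186.191.255.255)
  186.182.0.0/15 (186.182.0.0 - 186.183.255.255)
  186.182.192.0/18 (186.182.192.0 - 186.182.255.255)
Most specific is 186.182.192.0/18.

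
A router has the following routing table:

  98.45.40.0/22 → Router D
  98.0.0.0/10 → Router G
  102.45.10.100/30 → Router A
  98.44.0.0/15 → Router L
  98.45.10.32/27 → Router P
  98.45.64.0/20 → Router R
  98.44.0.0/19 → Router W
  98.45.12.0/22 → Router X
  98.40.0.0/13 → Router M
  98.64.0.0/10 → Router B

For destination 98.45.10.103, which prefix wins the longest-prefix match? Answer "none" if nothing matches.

Entries matching 98.45.10.103:
  98.0.0.0/10 (98.0.0.0 - 98.63.255.255)
  98.40.0.0/13 (98.40.0.0 - 98.47.255.255)
  98.44.0.0/15 (98.44.0.0 - 98.45.255.255)
Most specific is 98.44.0.0/15.

98.44.0.0/15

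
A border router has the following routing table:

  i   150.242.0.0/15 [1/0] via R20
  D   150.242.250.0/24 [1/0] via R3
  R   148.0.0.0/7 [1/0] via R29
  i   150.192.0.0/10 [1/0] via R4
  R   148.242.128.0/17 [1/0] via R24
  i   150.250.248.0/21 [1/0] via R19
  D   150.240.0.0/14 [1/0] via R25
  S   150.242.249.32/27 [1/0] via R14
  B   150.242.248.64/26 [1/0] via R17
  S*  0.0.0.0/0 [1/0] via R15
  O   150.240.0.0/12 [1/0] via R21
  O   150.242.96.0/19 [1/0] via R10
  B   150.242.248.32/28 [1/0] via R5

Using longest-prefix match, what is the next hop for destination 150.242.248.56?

R20

Routes whose prefix contains 150.242.248.56:
  0.0.0.0/0 (default, matches everything) -> R15
  150.192.0.0/10 (150.192.0.0 - 150.255.255.255) -> R4
  150.240.0.0/12 (150.240.0.0 - 150.255.255.255) -> R21
  150.240.0.0/14 (150.240.0.0 - 150.243.255.255) -> R25
  150.242.0.0/15 (150.242.0.0 - 150.243.255.255) -> R20
More-specific entries that do NOT match:
  150.242.248.32/28 (150.242.248.32 - 150.242.248.47) does not contain 150.242.248.56
  150.242.249.32/27 (150.242.249.32 - 150.242.249.63) does not contain 150.242.248.56
  150.242.248.64/26 (150.242.248.64 - 150.242.248.127) does not contain 150.242.248.56
  150.242.250.0/24 (150.242.250.0 - 150.242.250.255) does not contain 150.242.248.56
  150.250.248.0/21 (150.250.248.0 - 150.250.255.255) does not contain 150.242.248.56
  150.242.96.0/19 (150.242.96.0 - 150.242.127.255) does not contain 150.242.248.56
  148.242.128.0/17 (148.242.128.0 - 148.242.255.255) does not contain 150.242.248.56
Longest matching prefix is /15 -> next hop R20.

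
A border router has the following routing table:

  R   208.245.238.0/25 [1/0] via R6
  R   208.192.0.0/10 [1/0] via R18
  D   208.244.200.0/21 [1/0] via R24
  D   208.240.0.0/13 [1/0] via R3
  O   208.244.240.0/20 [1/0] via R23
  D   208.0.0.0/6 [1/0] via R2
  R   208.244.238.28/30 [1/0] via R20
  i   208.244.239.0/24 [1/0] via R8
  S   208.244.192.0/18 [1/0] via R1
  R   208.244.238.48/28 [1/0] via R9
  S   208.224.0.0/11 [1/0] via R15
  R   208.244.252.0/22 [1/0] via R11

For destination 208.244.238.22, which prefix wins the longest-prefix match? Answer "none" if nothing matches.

Entries matching 208.244.238.22:
  208.0.0.0/6 (208.0.0.0 - 211.255.255.255)
  208.192.0.0/10 (208.192.0.0 - 208.255.255.255)
  208.224.0.0/11 (208.224.0.0 - 208.255.255.255)
  208.240.0.0/13 (208.240.0.0 - 208.247.255.255)
  208.244.192.0/18 (208.244.192.0 - 208.244.255.255)
Most specific is 208.244.192.0/18.

208.244.192.0/18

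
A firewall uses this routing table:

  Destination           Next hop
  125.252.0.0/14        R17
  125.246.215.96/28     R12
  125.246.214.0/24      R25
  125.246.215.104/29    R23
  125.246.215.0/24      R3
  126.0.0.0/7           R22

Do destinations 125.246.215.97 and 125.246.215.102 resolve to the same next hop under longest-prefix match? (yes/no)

125.246.215.97: longest match 125.246.215.96/28 -> R12
125.246.215.102: longest match 125.246.215.96/28 -> R12

yes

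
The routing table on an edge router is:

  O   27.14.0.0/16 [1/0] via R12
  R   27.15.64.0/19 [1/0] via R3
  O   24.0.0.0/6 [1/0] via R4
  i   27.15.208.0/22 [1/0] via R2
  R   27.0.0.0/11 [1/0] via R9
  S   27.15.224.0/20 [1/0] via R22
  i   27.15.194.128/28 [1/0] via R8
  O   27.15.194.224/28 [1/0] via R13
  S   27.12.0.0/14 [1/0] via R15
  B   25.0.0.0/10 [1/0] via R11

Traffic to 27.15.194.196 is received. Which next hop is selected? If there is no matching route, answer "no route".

Routes whose prefix contains 27.15.194.196:
  24.0.0.0/6 (24.0.0.0 - 27.255.255.255) -> R4
  27.0.0.0/11 (27.0.0.0 - 27.31.255.255) -> R9
  27.12.0.0/14 (27.12.0.0 - 27.15.255.255) -> R15
More-specific entries that do NOT match:
  27.15.194.128/28 (27.15.194.128 - 27.15.194.143) does not contain 27.15.194.196
  27.15.194.224/28 (27.15.194.224 - 27.15.194.239) does not contain 27.15.194.196
  27.15.208.0/22 (27.15.208.0 - 27.15.211.255) does not contain 27.15.194.196
  27.15.224.0/20 (27.15.224.0 - 27.15.239.255) does not contain 27.15.194.196
  27.15.64.0/19 (27.15.64.0 - 27.15.95.255) does not contain 27.15.194.196
  27.14.0.0/16 (27.14.0.0 - 27.14.255.255) does not contain 27.15.194.196
Longest matching prefix is /14 -> next hop R15.

R15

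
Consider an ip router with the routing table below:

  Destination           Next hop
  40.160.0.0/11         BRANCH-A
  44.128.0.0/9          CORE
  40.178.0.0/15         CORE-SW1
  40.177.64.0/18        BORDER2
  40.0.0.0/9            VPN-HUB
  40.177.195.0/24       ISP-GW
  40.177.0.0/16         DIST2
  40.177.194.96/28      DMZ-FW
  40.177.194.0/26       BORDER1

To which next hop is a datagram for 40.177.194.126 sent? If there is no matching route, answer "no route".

Routes whose prefix contains 40.177.194.126:
  40.160.0.0/11 (40.160.0.0 - 40.191.255.255) -> BRANCH-A
  40.177.0.0/16 (40.177.0.0 - 40.177.255.255) -> DIST2
More-specific entries that do NOT match:
  40.177.194.96/28 (40.177.194.96 - 40.177.194.111) does not contain 40.177.194.126
  40.177.194.0/26 (40.177.194.0 - 40.177.194.63) does not contain 40.177.194.126
  40.177.195.0/24 (40.177.195.0 - 40.177.195.255) does not contain 40.177.194.126
  40.177.64.0/18 (40.177.64.0 - 40.177.127.255) does not contain 40.177.194.126
Longest matching prefix is /16 -> next hop DIST2.

DIST2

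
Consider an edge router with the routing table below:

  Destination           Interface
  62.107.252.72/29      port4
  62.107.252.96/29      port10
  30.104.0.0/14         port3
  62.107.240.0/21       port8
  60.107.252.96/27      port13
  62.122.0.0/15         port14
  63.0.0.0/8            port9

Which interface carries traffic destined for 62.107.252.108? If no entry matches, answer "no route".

No entry's prefix contains 62.107.252.108; there is no default route.

no route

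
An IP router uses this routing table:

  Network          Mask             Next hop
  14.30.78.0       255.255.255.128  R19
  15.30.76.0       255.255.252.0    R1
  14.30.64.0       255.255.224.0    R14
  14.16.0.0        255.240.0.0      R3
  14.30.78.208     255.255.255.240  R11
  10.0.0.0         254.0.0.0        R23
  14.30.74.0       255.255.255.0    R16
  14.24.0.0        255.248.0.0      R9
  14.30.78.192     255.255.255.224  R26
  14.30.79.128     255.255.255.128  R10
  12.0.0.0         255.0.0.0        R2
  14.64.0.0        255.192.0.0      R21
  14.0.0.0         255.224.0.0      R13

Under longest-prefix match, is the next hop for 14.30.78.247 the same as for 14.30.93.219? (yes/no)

14.30.78.247: longest match 14.30.64.0/19 -> R14
14.30.93.219: longest match 14.30.64.0/19 -> R14

yes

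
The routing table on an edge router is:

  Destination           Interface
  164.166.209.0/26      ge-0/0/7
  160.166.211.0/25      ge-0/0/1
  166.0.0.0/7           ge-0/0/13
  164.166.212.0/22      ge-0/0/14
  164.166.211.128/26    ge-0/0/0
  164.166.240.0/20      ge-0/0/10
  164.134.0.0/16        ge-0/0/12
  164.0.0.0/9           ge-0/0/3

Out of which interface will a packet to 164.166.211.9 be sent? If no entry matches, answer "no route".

No entry's prefix contains 164.166.211.9; there is no default route.

no route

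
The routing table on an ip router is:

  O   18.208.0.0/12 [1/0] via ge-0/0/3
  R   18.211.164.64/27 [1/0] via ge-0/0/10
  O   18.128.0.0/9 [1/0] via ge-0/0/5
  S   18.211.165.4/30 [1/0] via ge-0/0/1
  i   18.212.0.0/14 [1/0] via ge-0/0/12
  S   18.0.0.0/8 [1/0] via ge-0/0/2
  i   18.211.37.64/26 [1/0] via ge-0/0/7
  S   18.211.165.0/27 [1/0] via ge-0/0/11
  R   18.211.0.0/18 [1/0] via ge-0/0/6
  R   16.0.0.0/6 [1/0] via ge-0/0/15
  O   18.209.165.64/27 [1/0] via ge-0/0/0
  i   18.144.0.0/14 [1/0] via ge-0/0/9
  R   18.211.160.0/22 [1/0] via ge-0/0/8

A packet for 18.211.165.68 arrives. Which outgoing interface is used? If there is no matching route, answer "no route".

Routes whose prefix contains 18.211.165.68:
  16.0.0.0/6 (16.0.0.0 - 19.255.255.255) -> ge-0/0/15
  18.0.0.0/8 (18.0.0.0 - 18.255.255.255) -> ge-0/0/2
  18.128.0.0/9 (18.128.0.0 - 18.255.255.255) -> ge-0/0/5
  18.208.0.0/12 (18.208.0.0 - 18.223.255.255) -> ge-0/0/3
More-specific entries that do NOT match:
  18.211.165.4/30 (18.211.165.4 - 18.211.165.7) does not contain 18.211.165.68
  18.211.164.64/27 (18.211.164.64 - 18.211.164.95) does not contain 18.211.165.68
  18.211.165.0/27 (18.211.165.0 - 18.211.165.31) does not contain 18.211.165.68
  18.209.165.64/27 (18.209.165.64 - 18.209.165.95) does not contain 18.211.165.68
  18.211.37.64/26 (18.211.37.64 - 18.211.37.127) does not contain 18.211.165.68
  18.211.160.0/22 (18.211.160.0 - 18.211.163.255) does not contain 18.211.165.68
  18.211.0.0/18 (18.211.0.0 - 18.211.63.255) does not contain 18.211.165.68
  18.212.0.0/14 (18.212.0.0 - 18.215.255.255) does not contain 18.211.165.68
  18.144.0.0/14 (18.144.0.0 - 18.147.255.255) does not contain 18.211.165.68
Longest matching prefix is /12 -> interface ge-0/0/3.

ge-0/0/3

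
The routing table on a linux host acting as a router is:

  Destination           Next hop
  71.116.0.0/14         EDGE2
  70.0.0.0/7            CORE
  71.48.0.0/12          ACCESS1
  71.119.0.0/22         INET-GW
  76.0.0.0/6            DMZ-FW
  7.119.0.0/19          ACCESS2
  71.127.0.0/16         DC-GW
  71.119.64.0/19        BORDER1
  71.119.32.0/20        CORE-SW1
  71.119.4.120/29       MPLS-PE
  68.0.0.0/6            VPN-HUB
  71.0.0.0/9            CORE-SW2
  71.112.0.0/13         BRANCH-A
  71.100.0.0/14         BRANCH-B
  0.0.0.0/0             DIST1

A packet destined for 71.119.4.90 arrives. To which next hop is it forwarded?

Routes whose prefix contains 71.119.4.90:
  0.0.0.0/0 (default, matches everything) -> DIST1
  68.0.0.0/6 (68.0.0.0 - 71.255.255.255) -> VPN-HUB
  70.0.0.0/7 (70.0.0.0 - 71.255.255.255) -> CORE
  71.0.0.0/9 (71.0.0.0 - 71.127.255.255) -> CORE-SW2
  71.112.0.0/13 (71.112.0.0 - 71.119.255.255) -> BRANCH-A
  71.116.0.0/14 (71.116.0.0 - 71.119.255.255) -> EDGE2
More-specific entries that do NOT match:
  71.119.4.120/29 (71.119.4.120 - 71.119.4.127) does not contain 71.119.4.90
  71.119.0.0/22 (71.119.0.0 - 71.119.3.255) does not contain 71.119.4.90
  71.119.32.0/20 (71.119.32.0 - 71.119.47.255) does not contain 71.119.4.90
  7.119.0.0/19 (7.119.0.0 - 7.119.31.255) does not contain 71.119.4.90
  71.119.64.0/19 (71.119.64.0 - 71.119.95.255) does not contain 71.119.4.90
  71.127.0.0/16 (71.127.0.0 - 71.127.255.255) does not contain 71.119.4.90
Longest matching prefix is /14 -> next hop EDGE2.

EDGE2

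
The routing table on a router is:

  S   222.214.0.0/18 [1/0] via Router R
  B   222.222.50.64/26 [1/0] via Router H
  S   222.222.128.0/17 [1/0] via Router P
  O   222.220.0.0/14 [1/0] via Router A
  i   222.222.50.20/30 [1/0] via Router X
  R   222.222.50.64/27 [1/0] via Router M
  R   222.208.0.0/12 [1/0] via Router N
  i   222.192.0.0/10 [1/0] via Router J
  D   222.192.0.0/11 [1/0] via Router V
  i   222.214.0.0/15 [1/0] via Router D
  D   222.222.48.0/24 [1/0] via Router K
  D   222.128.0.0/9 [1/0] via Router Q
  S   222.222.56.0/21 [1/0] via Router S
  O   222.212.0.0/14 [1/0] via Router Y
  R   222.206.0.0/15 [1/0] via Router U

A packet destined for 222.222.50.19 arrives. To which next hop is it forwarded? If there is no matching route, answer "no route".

Router A

Routes whose prefix contains 222.222.50.19:
  222.128.0.0/9 (222.128.0.0 - 222.255.255.255) -> Router Q
  222.192.0.0/10 (222.192.0.0 - 222.255.255.255) -> Router J
  222.192.0.0/11 (222.192.0.0 - 222.223.255.255) -> Router V
  222.208.0.0/12 (222.208.0.0 - 222.223.255.255) -> Router N
  222.220.0.0/14 (222.220.0.0 - 222.223.255.255) -> Router A
More-specific entries that do NOT match:
  222.222.50.20/30 (222.222.50.20 - 222.222.50.23) does not contain 222.222.50.19
  222.222.50.64/27 (222.222.50.64 - 222.222.50.95) does not contain 222.222.50.19
  222.222.50.64/26 (222.222.50.64 - 222.222.50.127) does not contain 222.222.50.19
  222.222.48.0/24 (222.222.48.0 - 222.222.48.255) does not contain 222.222.50.19
  222.222.56.0/21 (222.222.56.0 - 222.222.63.255) does not contain 222.222.50.19
  222.214.0.0/18 (222.214.0.0 - 222.214.63.255) does not contain 222.222.50.19
  222.222.128.0/17 (222.222.128.0 - 222.222.255.255) does not contain 222.222.50.19
  222.214.0.0/15 (222.214.0.0 - 222.215.255.255) does not contain 222.222.50.19
  222.206.0.0/15 (222.206.0.0 - 222.207.255.255) does not contain 222.222.50.19
Longest matching prefix is /14 -> next hop Router A.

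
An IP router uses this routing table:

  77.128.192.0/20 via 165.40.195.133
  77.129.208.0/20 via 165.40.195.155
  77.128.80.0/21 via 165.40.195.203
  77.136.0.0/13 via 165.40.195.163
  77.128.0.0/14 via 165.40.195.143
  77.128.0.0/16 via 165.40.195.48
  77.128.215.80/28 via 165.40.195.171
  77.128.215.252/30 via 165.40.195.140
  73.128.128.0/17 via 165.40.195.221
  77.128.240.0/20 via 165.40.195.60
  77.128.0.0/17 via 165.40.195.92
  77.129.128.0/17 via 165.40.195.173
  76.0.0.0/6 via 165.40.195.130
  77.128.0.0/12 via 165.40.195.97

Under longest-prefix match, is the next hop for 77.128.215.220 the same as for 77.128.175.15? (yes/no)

77.128.215.220: longest match 77.128.0.0/16 -> 165.40.195.48
77.128.175.15: longest match 77.128.0.0/16 -> 165.40.195.48

yes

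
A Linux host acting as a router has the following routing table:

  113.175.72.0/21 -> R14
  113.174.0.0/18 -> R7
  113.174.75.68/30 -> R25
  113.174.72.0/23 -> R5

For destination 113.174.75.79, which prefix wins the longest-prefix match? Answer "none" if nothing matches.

113.174.75.79 is outside every listed prefix and there is no default route.

none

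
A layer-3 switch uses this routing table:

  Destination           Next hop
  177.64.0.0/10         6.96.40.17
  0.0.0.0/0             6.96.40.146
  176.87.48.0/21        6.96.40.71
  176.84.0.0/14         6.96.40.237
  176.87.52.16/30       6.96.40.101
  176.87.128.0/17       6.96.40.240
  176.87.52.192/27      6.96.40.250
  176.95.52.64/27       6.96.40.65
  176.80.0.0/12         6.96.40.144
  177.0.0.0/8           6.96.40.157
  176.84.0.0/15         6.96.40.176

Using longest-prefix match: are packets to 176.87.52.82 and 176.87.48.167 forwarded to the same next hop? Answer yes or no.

yes

176.87.52.82: longest match 176.87.48.0/21 -> 6.96.40.71
176.87.48.167: longest match 176.87.48.0/21 -> 6.96.40.71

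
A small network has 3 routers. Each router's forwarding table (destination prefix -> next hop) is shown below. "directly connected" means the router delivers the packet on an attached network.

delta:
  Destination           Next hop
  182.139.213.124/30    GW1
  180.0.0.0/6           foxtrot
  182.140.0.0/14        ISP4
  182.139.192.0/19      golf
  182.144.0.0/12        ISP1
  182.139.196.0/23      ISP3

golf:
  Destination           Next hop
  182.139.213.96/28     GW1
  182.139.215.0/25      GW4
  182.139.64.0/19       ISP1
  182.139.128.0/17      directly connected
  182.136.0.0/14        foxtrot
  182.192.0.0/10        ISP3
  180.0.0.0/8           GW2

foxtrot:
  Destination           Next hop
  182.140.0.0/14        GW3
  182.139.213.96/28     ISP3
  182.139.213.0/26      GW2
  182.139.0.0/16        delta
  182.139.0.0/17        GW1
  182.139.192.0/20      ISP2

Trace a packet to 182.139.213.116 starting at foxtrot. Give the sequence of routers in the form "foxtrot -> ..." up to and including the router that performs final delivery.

At foxtrot: longest match for 182.139.213.116 is 182.139.0.0/16 -> delta
At delta: longest match for 182.139.213.116 is 182.139.192.0/19 -> golf
At golf: longest match for 182.139.213.116 is 182.139.128.0/17 -> directly connected

foxtrot -> delta -> golf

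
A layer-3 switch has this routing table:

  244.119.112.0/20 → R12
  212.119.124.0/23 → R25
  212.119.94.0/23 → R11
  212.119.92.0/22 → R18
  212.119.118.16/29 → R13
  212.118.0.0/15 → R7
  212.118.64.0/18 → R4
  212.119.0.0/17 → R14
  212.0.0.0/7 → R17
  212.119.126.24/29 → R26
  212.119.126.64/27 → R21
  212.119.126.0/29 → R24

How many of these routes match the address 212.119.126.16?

Prefixes containing 212.119.126.16:
  212.0.0.0/7 (212.0.0.0 - 213.255.255.255)
  212.118.0.0/15 (212.118.0.0 - 212.119.255.255)
  212.119.0.0/17 (212.119.0.0 - 212.119.127.255)
Total matching entries: 3.

3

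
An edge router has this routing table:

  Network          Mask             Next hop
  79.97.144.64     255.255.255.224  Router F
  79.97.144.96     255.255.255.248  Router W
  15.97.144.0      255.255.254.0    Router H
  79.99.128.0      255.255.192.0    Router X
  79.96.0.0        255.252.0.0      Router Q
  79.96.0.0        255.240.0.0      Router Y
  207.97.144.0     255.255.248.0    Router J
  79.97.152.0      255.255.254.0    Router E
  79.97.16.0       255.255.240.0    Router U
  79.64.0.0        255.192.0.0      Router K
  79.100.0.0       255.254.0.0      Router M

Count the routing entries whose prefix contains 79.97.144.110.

3

Prefixes containing 79.97.144.110:
  79.64.0.0/10 (79.64.0.0 - 79.127.255.255)
  79.96.0.0/12 (79.96.0.0 - 79.111.255.255)
  79.96.0.0/14 (79.96.0.0 - 79.99.255.255)
Total matching entries: 3.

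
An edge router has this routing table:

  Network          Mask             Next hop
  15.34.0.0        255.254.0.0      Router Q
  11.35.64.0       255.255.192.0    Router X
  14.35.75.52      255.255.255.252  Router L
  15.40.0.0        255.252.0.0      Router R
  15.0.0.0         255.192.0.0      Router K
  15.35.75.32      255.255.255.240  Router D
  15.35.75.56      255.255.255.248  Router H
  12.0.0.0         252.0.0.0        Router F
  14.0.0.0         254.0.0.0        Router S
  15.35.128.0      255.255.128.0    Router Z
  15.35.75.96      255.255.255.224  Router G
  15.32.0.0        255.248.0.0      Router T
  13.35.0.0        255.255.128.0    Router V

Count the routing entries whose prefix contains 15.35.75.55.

Prefixes containing 15.35.75.55:
  12.0.0.0/6 (12.0.0.0 - 15.255.255.255)
  14.0.0.0/7 (14.0.0.0 - 15.255.255.255)
  15.0.0.0/10 (15.0.0.0 - 15.63.255.255)
  15.32.0.0/13 (15.32.0.0 - 15.39.255.255)
  15.34.0.0/15 (15.34.0.0 - 15.35.255.255)
Total matching entries: 5.

5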